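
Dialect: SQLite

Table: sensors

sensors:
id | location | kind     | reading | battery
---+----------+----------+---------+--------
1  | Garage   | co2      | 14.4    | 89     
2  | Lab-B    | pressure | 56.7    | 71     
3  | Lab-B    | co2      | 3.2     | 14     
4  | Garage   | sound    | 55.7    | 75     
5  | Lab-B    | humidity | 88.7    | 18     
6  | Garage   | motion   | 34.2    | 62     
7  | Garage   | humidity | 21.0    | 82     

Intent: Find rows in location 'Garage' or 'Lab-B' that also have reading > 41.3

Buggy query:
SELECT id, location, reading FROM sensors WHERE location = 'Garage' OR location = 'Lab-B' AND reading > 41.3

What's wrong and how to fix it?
Bug: AND binds tighter than OR, so this parses as location = 'Garage' OR (location = 'Lab-B' AND reading > 41.3)

Fix: Add parentheses around the OR so the AND applies to both alternatives

Corrected query:
SELECT id, location, reading FROM sensors WHERE (location = 'Garage' OR location = 'Lab-B') AND reading > 41.3

Result:
id | location | reading
---+----------+--------
2  | Lab-B    | 56.7   
4  | Garage   | 55.7   
5  | Lab-B    | 88.7   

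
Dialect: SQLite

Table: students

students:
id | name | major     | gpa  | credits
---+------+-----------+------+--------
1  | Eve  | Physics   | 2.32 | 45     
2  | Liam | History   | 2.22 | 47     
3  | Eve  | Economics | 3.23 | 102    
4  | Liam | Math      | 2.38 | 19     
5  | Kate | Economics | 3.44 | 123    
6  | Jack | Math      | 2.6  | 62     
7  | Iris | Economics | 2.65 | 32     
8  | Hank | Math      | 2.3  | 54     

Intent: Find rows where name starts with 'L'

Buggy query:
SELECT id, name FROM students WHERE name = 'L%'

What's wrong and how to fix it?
Bug: '=' compares the literal string including the % character; pattern matching needs LIKE

Fix: Replace '=' with LIKE so 'L%' is treated as a pattern

Corrected query:
SELECT id, name FROM students WHERE name LIKE 'L%'

Result:
id | name
---+-----
2  | Liam
4  | Liam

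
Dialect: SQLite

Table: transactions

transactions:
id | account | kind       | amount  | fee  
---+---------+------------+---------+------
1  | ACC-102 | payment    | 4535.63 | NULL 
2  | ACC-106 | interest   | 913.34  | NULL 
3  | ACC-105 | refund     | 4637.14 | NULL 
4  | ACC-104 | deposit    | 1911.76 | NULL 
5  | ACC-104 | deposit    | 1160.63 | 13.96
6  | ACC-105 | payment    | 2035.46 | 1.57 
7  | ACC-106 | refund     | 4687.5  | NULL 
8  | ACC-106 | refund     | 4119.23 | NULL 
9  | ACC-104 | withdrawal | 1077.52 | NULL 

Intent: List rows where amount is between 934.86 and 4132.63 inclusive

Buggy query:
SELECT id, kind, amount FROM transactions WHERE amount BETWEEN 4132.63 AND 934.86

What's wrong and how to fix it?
Bug: The bounds are reversed; BETWEEN a AND b requires a <= b to match anything

Fix: Write BETWEEN 934.86 AND 4132.63

Corrected query:
SELECT id, kind, amount FROM transactions WHERE amount BETWEEN 934.86 AND 4132.63

Result:
id | kind       | amount 
---+------------+--------
4  | deposit    | 1911.76
5  | deposit    | 1160.63
6  | payment    | 2035.46
8  | refund     | 4119.23
9  | withdrawal | 1077.52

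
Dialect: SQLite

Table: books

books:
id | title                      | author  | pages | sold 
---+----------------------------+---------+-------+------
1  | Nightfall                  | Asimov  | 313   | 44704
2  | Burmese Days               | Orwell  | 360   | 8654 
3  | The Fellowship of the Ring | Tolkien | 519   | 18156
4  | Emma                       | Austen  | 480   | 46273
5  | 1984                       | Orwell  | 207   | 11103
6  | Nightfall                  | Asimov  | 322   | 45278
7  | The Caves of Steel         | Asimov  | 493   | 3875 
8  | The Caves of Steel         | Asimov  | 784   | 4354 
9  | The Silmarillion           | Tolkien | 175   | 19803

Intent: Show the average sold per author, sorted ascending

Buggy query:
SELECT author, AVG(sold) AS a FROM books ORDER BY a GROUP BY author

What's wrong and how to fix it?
Bug: GROUP BY must precede ORDER BY

Fix: Move ORDER BY to the end, after GROUP BY

Corrected query:
SELECT author, AVG(sold) AS a FROM books GROUP BY author ORDER BY a

Result:
author  | a       
--------+---------
Orwell  | 9878.5  
Tolkien | 18979.5 
Asimov  | 24552.75
Austen  | 46273   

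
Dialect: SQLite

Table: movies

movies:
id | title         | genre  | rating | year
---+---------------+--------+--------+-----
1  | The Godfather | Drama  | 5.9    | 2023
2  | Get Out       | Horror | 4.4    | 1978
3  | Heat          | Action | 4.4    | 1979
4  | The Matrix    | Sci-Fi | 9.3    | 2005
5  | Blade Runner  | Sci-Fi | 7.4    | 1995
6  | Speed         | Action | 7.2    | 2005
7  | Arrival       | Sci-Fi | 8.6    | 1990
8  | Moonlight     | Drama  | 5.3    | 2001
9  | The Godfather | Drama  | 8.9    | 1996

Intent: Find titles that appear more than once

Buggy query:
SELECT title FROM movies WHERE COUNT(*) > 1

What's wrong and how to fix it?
Bug: COUNT(*) is an aggregate and cannot be used in WHERE

Fix: Group first, then use HAVING for the count condition

Corrected query:
SELECT title FROM movies GROUP BY title HAVING COUNT(*) > 1

Result:
title        
-------------
The Godfather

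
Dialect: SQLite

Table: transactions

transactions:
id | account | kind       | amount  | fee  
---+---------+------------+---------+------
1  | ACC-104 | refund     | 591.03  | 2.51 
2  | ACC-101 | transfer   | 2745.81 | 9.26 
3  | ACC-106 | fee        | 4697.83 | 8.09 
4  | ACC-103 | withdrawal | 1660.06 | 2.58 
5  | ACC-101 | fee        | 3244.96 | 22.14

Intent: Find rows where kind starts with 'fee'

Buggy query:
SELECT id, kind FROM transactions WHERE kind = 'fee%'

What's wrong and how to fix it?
Bug: Wildcards only work with LIKE; '=' treats '%' as a literal character

Fix: Use LIKE for wildcard pattern matching

Corrected query:
SELECT id, kind FROM transactions WHERE kind LIKE 'fee%'

Result:
id | kind
---+-----
3  | fee 
5  | fee 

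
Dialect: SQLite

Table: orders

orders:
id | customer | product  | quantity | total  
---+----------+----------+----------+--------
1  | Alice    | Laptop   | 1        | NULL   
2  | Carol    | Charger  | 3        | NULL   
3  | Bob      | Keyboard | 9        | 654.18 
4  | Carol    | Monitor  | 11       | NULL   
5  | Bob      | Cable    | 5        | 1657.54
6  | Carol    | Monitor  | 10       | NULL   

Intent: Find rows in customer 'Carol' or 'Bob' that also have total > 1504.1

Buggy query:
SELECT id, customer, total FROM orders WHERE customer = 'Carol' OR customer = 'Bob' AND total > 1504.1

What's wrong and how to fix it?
Bug: Without parentheses, AND is evaluated before OR, so the total filter only applies to the 'Bob' branch

Fix: Group the OR with parentheses (or use IN), then AND the threshold

Corrected query:
SELECT id, customer, total FROM orders WHERE (customer = 'Carol' OR customer = 'Bob') AND total > 1504.1

Result:
id | customer | total  
---+----------+--------
5  | Bob      | 1657.54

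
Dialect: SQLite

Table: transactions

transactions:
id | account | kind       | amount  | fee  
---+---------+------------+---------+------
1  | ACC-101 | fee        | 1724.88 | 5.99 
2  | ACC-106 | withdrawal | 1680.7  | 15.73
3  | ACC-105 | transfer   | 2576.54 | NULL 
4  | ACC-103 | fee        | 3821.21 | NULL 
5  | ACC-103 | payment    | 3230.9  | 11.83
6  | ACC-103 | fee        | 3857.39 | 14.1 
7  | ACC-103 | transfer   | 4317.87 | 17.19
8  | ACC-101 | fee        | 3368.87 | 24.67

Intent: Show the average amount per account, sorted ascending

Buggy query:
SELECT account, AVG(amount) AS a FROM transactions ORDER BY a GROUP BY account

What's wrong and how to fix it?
Bug: GROUP BY must precede ORDER BY

Fix: Move ORDER BY to the end, after GROUP BY

Corrected query:
SELECT account, AVG(amount) AS a FROM transactions GROUP BY account ORDER BY a

Result:
account | a        
--------+----------
ACC-106 | 1680.7   
ACC-101 | 2546.875 
ACC-105 | 2576.54  
ACC-103 | 3806.8425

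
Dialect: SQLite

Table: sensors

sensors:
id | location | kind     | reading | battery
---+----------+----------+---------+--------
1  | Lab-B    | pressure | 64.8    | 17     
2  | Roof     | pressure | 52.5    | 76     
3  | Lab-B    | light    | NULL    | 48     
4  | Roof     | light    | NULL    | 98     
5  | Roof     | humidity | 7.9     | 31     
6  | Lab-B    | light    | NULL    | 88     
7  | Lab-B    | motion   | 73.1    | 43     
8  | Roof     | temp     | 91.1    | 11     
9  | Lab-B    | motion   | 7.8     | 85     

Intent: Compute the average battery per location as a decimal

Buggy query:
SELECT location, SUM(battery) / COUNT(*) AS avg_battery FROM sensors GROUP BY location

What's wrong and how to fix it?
Bug: SUM(battery) and COUNT(*) are both integers; the division truncates the fractional part

Fix: Multiply by 1.0 (or CAST to REAL) to force floating-point division

Corrected query:
SELECT location, SUM(battery) * 1.0 / COUNT(*) AS avg_battery FROM sensors GROUP BY location

Result:
location | avg_battery
---------+------------
Lab-B    | 56.2       
Roof     | 54         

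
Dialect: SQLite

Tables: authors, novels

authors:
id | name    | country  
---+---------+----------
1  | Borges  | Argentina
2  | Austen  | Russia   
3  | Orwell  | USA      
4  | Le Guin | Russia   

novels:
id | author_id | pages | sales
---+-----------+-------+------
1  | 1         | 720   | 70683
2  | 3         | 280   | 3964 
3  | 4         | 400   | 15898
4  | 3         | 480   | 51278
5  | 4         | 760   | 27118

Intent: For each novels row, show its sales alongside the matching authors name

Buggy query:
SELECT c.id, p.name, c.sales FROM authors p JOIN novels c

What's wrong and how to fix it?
Bug: JOIN with no ON clause produces a cartesian product; every novels row pairs with every authors row

Fix: Add ON c.author_id = p.id to the JOIN

Corrected query:
SELECT c.id, p.name, c.sales FROM authors p JOIN novels c ON c.author_id = p.id

Result:
id | name    | sales
---+---------+------
1  | Borges  | 70683
2  | Orwell  | 3964 
3  | Le Guin | 15898
4  | Orwell  | 51278
5  | Le Guin | 27118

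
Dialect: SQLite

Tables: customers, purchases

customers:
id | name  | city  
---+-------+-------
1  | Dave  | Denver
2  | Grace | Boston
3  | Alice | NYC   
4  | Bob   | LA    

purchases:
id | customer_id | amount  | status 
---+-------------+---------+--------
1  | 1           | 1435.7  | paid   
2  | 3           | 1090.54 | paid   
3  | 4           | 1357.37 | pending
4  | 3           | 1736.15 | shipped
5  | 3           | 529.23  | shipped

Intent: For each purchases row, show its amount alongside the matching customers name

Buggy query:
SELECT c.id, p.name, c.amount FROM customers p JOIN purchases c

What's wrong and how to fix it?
Bug: JOIN with no ON clause produces a cartesian product; every purchases row pairs with every customers row

Fix: Specify the join condition linking the foreign key to the parent id

Corrected query:
SELECT c.id, p.name, c.amount FROM customers p JOIN purchases c ON c.customer_id = p.id

Result:
id | name  | amount 
---+-------+--------
1  | Dave  | 1435.7 
2  | Alice | 1090.54
3  | Bob   | 1357.37
4  | Alice | 1736.15
5  | Alice | 529.23 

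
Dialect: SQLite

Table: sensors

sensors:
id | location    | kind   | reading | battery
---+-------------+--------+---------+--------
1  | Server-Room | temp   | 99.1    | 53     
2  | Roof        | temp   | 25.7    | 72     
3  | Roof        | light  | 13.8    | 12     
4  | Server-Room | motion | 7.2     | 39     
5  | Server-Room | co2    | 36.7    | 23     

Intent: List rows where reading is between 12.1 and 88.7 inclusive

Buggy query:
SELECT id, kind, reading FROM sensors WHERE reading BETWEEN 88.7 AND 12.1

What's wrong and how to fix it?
Bug: BETWEEN expects the lower bound first; with 88.7 AND 12.1 the range is empty

Fix: Write BETWEEN 12.1 AND 88.7

Corrected query:
SELECT id, kind, reading FROM sensors WHERE reading BETWEEN 12.1 AND 88.7

Result:
id | kind  | reading
---+-------+--------
2  | temp  | 25.7   
3  | light | 13.8   
5  | co2   | 36.7   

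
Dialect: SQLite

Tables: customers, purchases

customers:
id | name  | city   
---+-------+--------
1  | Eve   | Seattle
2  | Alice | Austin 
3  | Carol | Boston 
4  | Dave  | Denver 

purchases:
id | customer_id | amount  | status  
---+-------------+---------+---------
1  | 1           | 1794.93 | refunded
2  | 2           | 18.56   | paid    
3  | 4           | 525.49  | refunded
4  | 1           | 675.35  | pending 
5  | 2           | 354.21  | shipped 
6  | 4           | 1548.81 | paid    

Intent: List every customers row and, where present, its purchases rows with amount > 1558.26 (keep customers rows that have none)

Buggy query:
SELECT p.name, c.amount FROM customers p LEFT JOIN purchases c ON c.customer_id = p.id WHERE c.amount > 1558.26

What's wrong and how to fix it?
Bug: Filtering c.amount in WHERE discards the NULL rows produced by LEFT JOIN, turning it into an inner join

Fix: Move the right-table condition into the ON clause so unmatched parents are kept

Corrected query:
SELECT p.name, c.amount FROM customers p LEFT JOIN purchases c ON c.customer_id = p.id AND c.amount > 1558.26

Result:
name  | amount 
------+--------
Eve   | 1794.93
Alice | NULL   
Carol | NULL   
Dave  | NULL   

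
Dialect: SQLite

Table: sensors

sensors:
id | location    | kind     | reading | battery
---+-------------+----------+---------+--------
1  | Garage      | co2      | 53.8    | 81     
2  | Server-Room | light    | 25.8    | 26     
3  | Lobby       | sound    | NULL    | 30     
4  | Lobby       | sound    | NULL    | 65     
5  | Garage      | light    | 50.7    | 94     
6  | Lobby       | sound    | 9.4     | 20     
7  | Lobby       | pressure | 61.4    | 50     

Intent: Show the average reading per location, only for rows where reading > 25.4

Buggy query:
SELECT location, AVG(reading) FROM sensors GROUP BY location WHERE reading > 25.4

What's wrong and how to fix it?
Bug: Row-level WHERE must come before GROUP BY in the clause order

Fix: Move the WHERE clause before GROUP BY

Corrected query:
SELECT location, AVG(reading) FROM sensors WHERE reading > 25.4 GROUP BY location

Result:
location    | AVG(reading)
------------+-------------
Garage      | 52.25       
Lobby       | 61.4        
Server-Room | 25.8        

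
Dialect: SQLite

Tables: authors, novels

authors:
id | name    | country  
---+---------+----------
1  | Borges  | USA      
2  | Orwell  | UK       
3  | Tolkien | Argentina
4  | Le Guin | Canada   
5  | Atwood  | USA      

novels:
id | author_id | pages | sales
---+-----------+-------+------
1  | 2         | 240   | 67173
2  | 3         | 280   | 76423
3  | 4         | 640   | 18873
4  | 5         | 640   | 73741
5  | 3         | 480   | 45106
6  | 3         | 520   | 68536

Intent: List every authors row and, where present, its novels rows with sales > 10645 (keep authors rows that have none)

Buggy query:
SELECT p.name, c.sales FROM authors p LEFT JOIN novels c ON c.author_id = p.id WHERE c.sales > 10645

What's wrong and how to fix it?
Bug: A WHERE condition on the right-hand table after LEFT JOIN drops unmatched parents

Fix: Put 'c.sales > 10645' in the JOIN's ON clause instead of WHERE

Corrected query:
SELECT p.name, c.sales FROM authors p LEFT JOIN novels c ON c.author_id = p.id AND c.sales > 10645

Result:
name    | sales
--------+------
Borges  | NULL 
Orwell  | 67173
Tolkien | 45106
Tolkien | 68536
Tolkien | 76423
Le Guin | 18873
Atwood  | 73741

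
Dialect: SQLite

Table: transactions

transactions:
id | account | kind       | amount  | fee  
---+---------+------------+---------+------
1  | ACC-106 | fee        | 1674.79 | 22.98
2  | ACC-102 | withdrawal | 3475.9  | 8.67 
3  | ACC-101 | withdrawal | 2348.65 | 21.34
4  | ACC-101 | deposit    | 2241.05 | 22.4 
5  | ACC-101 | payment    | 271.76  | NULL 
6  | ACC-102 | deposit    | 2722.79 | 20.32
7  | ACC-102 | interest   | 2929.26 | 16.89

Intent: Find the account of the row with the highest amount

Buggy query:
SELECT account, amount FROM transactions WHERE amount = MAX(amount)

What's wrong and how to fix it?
Bug: MAX(amount) is an aggregate and cannot be used directly in WHERE

Fix: Wrap MAX in a scalar subquery so WHERE compares against a single value

Corrected query:
SELECT account, amount FROM transactions WHERE amount = (SELECT MAX(amount) FROM transactions)

Result:
account | amount
--------+-------
ACC-102 | 3475.9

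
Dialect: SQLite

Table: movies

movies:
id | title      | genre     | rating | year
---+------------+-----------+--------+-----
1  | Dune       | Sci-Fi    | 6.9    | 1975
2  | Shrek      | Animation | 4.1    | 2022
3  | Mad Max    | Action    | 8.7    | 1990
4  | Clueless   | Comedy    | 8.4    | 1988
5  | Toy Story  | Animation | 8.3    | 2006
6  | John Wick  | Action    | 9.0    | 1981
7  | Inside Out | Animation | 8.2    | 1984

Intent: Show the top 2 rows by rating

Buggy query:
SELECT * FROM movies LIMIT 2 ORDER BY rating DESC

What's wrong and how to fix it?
Bug: ORDER BY cannot follow LIMIT; LIMIT is the final clause

Fix: Sort with ORDER BY, then apply LIMIT

Corrected query:
SELECT * FROM movies ORDER BY rating DESC LIMIT 2

Result:
id | title     | genre  | rating | year
---+-----------+--------+--------+-----
6  | John Wick | Action | 9      | 1981
3  | Mad Max   | Action | 8.7    | 1990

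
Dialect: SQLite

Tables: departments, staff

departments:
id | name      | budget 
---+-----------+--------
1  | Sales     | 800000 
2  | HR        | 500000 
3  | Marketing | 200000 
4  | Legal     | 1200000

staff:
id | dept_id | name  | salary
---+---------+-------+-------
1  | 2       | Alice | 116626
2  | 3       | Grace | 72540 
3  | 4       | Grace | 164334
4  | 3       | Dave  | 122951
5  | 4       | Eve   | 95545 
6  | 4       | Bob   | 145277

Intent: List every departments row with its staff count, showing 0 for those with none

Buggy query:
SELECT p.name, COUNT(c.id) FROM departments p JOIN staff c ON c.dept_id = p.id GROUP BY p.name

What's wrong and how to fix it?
Bug: INNER JOIN drops departments rows that have no matching staff rows

Fix: Use LEFT JOIN so parents without children still appear (COUNT(c.id) gives 0)

Corrected query:
SELECT p.name, COUNT(c.id) FROM departments p LEFT JOIN staff c ON c.dept_id = p.id GROUP BY p.name

Result:
name      | COUNT(c.id)
----------+------------
HR        | 1          
Legal     | 3          
Marketing | 2          
Sales     | 0          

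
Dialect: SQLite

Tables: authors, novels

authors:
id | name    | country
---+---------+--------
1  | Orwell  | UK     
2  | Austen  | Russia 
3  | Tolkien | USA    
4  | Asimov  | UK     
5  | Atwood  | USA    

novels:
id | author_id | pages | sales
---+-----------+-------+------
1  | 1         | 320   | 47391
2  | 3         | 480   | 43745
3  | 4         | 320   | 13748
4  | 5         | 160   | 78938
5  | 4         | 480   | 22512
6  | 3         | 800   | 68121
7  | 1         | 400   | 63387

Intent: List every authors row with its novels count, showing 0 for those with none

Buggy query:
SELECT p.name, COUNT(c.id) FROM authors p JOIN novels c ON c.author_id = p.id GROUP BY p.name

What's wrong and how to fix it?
Bug: INNER JOIN drops authors rows that have no matching novels rows

Fix: Switch to LEFT JOIN to retain unmatched parent rows

Corrected query:
SELECT p.name, COUNT(c.id) FROM authors p LEFT JOIN novels c ON c.author_id = p.id GROUP BY p.name

Result:
name    | COUNT(c.id)
--------+------------
Asimov  | 2          
Atwood  | 1          
Austen  | 0          
Orwell  | 2          
Tolkien | 2          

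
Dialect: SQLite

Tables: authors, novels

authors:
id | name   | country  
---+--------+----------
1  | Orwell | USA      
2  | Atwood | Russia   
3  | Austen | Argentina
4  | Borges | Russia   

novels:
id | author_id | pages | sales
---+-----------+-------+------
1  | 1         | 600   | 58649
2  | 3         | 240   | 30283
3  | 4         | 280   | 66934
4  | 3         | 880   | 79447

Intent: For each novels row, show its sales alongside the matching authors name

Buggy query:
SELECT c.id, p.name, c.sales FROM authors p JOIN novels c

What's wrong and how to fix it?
Bug: Missing join condition: each novels row is matched to all authors rows instead of just its own

Fix: Add ON c.author_id = p.id to the JOIN

Corrected query:
SELECT c.id, p.name, c.sales FROM authors p JOIN novels c ON c.author_id = p.id

Result:
id | name   | sales
---+--------+------
1  | Orwell | 58649
2  | Austen | 30283
3  | Borges | 66934
4  | Austen | 79447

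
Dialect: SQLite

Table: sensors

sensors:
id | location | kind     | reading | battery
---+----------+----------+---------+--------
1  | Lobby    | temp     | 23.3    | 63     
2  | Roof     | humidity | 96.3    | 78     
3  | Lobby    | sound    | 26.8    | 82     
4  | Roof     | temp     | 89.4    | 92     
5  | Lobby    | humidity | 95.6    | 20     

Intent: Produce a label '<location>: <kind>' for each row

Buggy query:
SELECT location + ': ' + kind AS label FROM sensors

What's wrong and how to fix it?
Bug: '+' is numeric addition; on text columns SQLite converts them to 0 instead of concatenating

Fix: Replace + with || to concatenate text

Corrected query:
SELECT location || ': ' || kind AS label FROM sensors

Result:
label          
---------------
Lobby: temp    
Roof: humidity 
Lobby: sound   
Roof: temp     
Lobby: humidity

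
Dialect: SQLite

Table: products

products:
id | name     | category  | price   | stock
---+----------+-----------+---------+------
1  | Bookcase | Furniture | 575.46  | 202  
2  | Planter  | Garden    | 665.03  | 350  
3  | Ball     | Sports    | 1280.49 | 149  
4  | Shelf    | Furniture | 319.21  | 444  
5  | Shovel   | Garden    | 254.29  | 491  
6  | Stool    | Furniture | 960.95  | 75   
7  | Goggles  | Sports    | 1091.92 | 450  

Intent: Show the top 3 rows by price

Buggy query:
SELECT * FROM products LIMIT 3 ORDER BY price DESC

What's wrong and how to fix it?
Bug: ORDER BY cannot follow LIMIT; LIMIT is the final clause

Fix: Sort with ORDER BY, then apply LIMIT

Corrected query:
SELECT * FROM products ORDER BY price DESC LIMIT 3

Result:
id | name    | category  | price   | stock
---+---------+-----------+---------+------
3  | Ball    | Sports    | 1280.49 | 149  
7  | Goggles | Sports    | 1091.92 | 450  
6  | Stool   | Furniture | 960.95  | 75   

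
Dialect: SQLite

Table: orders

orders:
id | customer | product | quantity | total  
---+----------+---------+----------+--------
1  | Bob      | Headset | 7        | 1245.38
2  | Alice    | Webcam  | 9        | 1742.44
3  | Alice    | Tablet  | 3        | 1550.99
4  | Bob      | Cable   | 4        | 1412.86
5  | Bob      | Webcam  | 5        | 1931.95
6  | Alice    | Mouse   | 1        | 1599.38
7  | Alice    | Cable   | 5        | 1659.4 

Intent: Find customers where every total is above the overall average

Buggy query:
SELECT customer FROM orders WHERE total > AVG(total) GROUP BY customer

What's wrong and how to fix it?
Bug: WHERE evaluates per row before aggregation, so AVG() is unavailable

Fix: Use a subquery for AVG and a HAVING MIN(...) filter so the condition holds for every row in the group

Corrected query:
SELECT customer FROM orders GROUP BY customer HAVING MIN(total) > (SELECT AVG(total) FROM orders)

Result:
(no rows)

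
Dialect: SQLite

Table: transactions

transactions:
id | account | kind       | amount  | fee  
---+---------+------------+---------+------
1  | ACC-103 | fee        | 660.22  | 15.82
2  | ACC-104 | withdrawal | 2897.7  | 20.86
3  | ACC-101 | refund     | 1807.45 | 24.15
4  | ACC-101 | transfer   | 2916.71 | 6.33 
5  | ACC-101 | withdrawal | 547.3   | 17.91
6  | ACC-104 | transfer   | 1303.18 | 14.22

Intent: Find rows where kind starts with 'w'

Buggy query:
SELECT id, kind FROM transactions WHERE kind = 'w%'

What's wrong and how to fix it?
Bug: '=' compares the literal string including the % character; pattern matching needs LIKE

Fix: Use LIKE for wildcard pattern matching

Corrected query:
SELECT id, kind FROM transactions WHERE kind LIKE 'w%'

Result:
id | kind      
---+-----------
2  | withdrawal
5  | withdrawal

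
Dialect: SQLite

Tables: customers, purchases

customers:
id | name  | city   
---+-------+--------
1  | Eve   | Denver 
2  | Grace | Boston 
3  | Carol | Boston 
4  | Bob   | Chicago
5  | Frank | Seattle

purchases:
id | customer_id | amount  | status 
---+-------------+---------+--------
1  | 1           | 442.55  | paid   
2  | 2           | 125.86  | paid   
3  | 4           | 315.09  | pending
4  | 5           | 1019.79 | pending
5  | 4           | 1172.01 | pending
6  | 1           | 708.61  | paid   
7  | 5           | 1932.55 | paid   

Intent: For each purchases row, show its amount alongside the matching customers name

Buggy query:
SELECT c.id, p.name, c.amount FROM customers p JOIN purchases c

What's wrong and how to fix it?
Bug: JOIN with no ON clause produces a cartesian product; every purchases row pairs with every customers row

Fix: Add ON c.customer_id = p.id to the JOIN

Corrected query:
SELECT c.id, p.name, c.amount FROM customers p JOIN purchases c ON c.customer_id = p.id

Result:
id | name  | amount 
---+-------+--------
1  | Eve   | 442.55 
2  | Grace | 125.86 
3  | Bob   | 315.09 
4  | Frank | 1019.79
5  | Bob   | 1172.01
6  | Eve   | 708.61 
7  | Frank | 1932.55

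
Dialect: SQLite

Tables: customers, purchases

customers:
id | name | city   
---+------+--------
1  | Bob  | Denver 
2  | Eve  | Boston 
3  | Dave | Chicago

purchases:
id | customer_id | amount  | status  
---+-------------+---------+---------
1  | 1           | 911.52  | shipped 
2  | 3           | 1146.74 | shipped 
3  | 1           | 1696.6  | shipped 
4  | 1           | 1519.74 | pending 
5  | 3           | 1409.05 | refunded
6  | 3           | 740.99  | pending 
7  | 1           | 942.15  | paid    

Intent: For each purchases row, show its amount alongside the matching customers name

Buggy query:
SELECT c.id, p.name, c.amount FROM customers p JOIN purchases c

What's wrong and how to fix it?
Bug: JOIN with no ON clause produces a cartesian product; every purchases row pairs with every customers row

Fix: Add ON c.customer_id = p.id to the JOIN

Corrected query:
SELECT c.id, p.name, c.amount FROM customers p JOIN purchases c ON c.customer_id = p.id

Result:
id | name | amount 
---+------+--------
1  | Bob  | 911.52 
2  | Dave | 1146.74
3  | Bob  | 1696.6 
4  | Bob  | 1519.74
5  | Dave | 1409.05
6  | Dave | 740.99 
7  | Bob  | 942.15 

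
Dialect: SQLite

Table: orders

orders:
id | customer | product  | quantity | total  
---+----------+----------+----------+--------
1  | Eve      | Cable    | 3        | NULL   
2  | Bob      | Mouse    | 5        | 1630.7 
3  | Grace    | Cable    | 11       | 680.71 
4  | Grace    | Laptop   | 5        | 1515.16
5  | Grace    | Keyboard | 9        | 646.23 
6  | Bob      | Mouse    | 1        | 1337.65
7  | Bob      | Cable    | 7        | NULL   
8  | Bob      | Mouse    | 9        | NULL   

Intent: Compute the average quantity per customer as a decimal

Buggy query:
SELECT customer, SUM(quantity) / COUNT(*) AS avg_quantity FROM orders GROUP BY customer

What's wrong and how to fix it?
Bug: SUM(quantity) and COUNT(*) are both integers; the division truncates the fractional part

Fix: Multiply by 1.0 (or CAST to REAL) to force floating-point division

Corrected query:
SELECT customer, SUM(quantity) * 1.0 / COUNT(*) AS avg_quantity FROM orders GROUP BY customer

Result:
customer | avg_quantity
---------+-------------
Bob      | 5.5         
Eve      | 3           
Grace    | 8.333333    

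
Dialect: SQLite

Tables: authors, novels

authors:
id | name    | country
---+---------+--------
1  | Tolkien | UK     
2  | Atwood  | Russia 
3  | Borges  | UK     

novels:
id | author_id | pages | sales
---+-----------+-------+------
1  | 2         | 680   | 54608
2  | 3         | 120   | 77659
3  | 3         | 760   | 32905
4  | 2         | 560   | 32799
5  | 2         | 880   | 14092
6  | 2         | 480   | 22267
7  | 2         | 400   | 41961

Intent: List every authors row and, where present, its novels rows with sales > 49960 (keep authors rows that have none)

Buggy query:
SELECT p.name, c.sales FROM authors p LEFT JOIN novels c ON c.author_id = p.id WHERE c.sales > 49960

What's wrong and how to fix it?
Bug: A WHERE condition on the right-hand table after LEFT JOIN drops unmatched parents

Fix: Put 'c.sales > 49960' in the JOIN's ON clause instead of WHERE

Corrected query:
SELECT p.name, c.sales FROM authors p LEFT JOIN novels c ON c.author_id = p.id AND c.sales > 49960

Result:
name    | sales
--------+------
Tolkien | NULL 
Atwood  | 54608
Borges  | 77659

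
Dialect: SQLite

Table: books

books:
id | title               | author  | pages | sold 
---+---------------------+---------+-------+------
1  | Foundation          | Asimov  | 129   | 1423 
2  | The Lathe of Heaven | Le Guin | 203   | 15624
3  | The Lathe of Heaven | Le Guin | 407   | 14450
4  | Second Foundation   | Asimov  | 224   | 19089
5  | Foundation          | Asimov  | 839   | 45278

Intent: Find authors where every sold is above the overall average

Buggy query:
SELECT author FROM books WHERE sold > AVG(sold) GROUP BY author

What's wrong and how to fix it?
Bug: WHERE evaluates per row before aggregation, so AVG() is unavailable

Fix: Compute the overall average in a scalar subquery and compare each group's MIN against it in HAVING

Corrected query:
SELECT author FROM books GROUP BY author HAVING MIN(sold) > (SELECT AVG(sold) FROM books)

Result:
(no rows)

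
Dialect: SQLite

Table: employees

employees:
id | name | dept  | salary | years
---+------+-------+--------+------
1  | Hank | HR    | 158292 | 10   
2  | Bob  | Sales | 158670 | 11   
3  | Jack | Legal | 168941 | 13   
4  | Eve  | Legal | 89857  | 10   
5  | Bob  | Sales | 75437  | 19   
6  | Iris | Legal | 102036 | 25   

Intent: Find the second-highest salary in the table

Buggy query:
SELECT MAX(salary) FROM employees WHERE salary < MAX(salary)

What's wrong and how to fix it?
Bug: The inner MAX is an aggregate inside WHERE, which is not allowed

Fix: Compute the overall MAX in a subquery, then take MAX of rows below it

Corrected query:
SELECT MAX(salary) FROM employees WHERE salary < (SELECT MAX(salary) FROM employees)

Result:
MAX(salary)
-----------
158670     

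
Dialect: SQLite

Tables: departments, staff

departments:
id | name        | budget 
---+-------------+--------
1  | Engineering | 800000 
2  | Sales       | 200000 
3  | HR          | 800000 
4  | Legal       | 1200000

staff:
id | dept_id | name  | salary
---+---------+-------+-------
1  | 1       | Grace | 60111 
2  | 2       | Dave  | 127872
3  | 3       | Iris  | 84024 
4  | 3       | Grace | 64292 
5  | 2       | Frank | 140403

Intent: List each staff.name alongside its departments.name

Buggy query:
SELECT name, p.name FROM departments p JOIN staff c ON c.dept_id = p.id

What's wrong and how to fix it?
Bug: 'name' exists in both joined tables, so the database can't tell which one is meant

Fix: Prefix ambiguous columns with the table alias

Corrected query:
SELECT c.name, p.name FROM departments p JOIN staff c ON c.dept_id = p.id

Result:
name  | name       
------+------------
Grace | Engineering
Dave  | Sales      
Iris  | HR         
Grace | HR         
Frank | Sales      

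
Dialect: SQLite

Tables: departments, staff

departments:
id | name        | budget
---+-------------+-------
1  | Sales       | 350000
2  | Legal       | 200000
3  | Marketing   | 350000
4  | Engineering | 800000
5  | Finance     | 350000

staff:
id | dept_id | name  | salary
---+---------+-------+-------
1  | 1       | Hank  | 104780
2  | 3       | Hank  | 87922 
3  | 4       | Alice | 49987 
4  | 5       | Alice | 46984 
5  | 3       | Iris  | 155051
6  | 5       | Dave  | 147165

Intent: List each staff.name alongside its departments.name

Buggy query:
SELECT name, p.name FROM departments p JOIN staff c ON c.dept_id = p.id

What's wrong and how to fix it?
Bug: Both tables have a 'name' column; the unqualified reference is ambiguous

Fix: Qualify the column with its table alias (c.name)

Corrected query:
SELECT c.name, p.name FROM departments p JOIN staff c ON c.dept_id = p.id

Result:
name  | name       
------+------------
Hank  | Sales      
Hank  | Marketing  
Alice | Engineering
Alice | Finance    
Iris  | Marketing  
Dave  | Finance    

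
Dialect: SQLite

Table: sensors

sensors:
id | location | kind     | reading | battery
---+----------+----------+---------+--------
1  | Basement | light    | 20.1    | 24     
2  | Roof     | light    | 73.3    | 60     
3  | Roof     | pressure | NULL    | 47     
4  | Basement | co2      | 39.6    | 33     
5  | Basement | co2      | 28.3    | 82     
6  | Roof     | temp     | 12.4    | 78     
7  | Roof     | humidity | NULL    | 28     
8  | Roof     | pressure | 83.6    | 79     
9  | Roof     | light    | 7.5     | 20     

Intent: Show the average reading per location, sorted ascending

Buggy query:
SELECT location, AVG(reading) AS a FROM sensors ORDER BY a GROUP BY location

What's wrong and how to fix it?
Bug: GROUP BY must precede ORDER BY

Fix: Reorder: SELECT … FROM … GROUP BY … ORDER BY …

Corrected query:
SELECT location, AVG(reading) AS a FROM sensors GROUP BY location ORDER BY a

Result:
location | a        
---------+----------
Basement | 29.333333
Roof     | 44.2     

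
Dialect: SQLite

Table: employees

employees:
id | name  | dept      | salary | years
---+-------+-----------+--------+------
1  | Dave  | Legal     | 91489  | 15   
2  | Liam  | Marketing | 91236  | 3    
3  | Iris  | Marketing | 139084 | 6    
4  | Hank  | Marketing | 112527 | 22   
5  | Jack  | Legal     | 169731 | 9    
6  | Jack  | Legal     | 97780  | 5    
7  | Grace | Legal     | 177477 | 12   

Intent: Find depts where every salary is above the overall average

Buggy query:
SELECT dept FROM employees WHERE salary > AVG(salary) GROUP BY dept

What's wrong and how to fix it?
Bug: WHERE evaluates per row before aggregation, so AVG() is unavailable

Fix: Use a subquery for AVG and a HAVING MIN(...) filter so the condition holds for every row in the group

Corrected query:
SELECT dept FROM employees GROUP BY dept HAVING MIN(salary) > (SELECT AVG(salary) FROM employees)

Result:
(no rows)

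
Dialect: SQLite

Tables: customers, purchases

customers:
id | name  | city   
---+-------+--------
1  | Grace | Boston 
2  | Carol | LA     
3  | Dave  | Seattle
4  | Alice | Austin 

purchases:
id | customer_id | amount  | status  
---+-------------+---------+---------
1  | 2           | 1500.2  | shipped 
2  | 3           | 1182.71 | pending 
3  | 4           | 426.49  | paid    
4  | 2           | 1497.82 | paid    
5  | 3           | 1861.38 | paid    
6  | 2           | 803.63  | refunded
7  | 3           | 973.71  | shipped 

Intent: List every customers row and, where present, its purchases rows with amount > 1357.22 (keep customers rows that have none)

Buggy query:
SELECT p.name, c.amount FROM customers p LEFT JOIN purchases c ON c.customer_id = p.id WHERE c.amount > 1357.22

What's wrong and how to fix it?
Bug: Filtering c.amount in WHERE discards the NULL rows produced by LEFT JOIN, turning it into an inner join

Fix: Put 'c.amount > 1357.22' in the JOIN's ON clause instead of WHERE

Corrected query:
SELECT p.name, c.amount FROM customers p LEFT JOIN purchases c ON c.customer_id = p.id AND c.amount > 1357.22

Result:
name  | amount 
------+--------
Grace | NULL   
Carol | 1497.82
Carol | 1500.2 
Dave  | 1861.38
Alice | NULL   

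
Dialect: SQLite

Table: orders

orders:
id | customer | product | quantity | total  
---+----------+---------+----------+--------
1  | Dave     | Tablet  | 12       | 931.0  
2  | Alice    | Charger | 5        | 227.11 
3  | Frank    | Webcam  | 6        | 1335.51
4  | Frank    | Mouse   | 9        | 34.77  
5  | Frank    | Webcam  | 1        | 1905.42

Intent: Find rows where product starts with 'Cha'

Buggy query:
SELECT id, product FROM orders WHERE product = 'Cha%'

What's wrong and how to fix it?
Bug: '=' compares the literal string including the % character; pattern matching needs LIKE

Fix: Use LIKE for wildcard pattern matching

Corrected query:
SELECT id, product FROM orders WHERE product LIKE 'Cha%'

Result:
id | product
---+--------
2  | Charger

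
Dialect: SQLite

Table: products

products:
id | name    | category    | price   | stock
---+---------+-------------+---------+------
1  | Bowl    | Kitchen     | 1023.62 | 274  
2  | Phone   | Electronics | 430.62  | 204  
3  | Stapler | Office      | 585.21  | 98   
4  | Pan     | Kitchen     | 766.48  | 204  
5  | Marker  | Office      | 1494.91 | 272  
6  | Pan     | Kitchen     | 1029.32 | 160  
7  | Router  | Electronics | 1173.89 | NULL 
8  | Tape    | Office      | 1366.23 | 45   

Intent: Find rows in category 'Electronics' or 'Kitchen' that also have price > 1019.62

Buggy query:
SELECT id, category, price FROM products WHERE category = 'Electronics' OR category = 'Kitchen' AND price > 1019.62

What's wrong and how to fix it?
Bug: Without parentheses, AND is evaluated before OR, so the price filter only applies to the 'Kitchen' branch

Fix: Add parentheses around the OR so the AND applies to both alternatives

Corrected query:
SELECT id, category, price FROM products WHERE (category = 'Electronics' OR category = 'Kitchen') AND price > 1019.62

Result:
id | category    | price  
---+-------------+--------
1  | Kitchen     | 1023.62
6  | Kitchen     | 1029.32
7  | Electronics | 1173.89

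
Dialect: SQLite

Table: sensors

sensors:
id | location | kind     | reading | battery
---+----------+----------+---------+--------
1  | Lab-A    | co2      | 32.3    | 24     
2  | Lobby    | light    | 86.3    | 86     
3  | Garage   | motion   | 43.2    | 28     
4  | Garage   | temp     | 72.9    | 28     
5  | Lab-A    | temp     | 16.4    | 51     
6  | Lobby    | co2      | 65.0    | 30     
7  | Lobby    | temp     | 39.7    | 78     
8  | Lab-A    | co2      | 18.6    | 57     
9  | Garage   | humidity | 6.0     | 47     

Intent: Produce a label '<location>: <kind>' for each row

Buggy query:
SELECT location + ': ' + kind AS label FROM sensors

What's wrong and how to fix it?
Bug: '+' is numeric addition; on text columns SQLite converts them to 0 instead of concatenating

Fix: Use the || operator for string concatenation

Corrected query:
SELECT location || ': ' || kind AS label FROM sensors

Result:
label           
----------------
Lab-A: co2      
Lobby: light    
Garage: motion  
Garage: temp    
Lab-A: temp     
Lobby: co2      
Lobby: temp     
Lab-A: co2      
Garage: humidity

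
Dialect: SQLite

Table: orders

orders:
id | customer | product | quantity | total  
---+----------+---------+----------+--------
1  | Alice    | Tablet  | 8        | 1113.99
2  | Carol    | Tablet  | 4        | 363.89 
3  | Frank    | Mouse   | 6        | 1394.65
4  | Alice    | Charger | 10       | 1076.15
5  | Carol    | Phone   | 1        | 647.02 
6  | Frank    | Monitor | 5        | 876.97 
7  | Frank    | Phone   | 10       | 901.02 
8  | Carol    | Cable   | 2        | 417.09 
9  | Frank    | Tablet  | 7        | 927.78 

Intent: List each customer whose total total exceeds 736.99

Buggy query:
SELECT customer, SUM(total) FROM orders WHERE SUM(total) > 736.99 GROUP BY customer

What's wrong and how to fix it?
Bug: Aggregate functions cannot appear in a WHERE clause

Fix: Move the aggregate condition to a HAVING clause

Corrected query:
SELECT customer, SUM(total) FROM orders GROUP BY customer HAVING SUM(total) > 736.99

Result:
customer | SUM(total)
---------+-----------
Alice    | 2190.14   
Carol    | 1428      
Frank    | 4100.42   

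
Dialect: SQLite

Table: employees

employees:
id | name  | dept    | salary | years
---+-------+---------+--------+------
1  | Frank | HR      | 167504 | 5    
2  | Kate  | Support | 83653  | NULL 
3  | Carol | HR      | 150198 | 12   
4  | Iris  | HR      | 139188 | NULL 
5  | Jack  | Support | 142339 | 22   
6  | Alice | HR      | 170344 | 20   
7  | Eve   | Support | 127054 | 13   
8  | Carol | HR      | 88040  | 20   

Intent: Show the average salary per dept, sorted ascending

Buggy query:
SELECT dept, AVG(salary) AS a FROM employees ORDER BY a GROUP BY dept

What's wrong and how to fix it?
Bug: GROUP BY must precede ORDER BY

Fix: Move ORDER BY to the end, after GROUP BY

Corrected query:
SELECT dept, AVG(salary) AS a FROM employees GROUP BY dept ORDER BY a

Result:
dept    | a       
--------+---------
Support | 117682  
HR      | 143054.8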